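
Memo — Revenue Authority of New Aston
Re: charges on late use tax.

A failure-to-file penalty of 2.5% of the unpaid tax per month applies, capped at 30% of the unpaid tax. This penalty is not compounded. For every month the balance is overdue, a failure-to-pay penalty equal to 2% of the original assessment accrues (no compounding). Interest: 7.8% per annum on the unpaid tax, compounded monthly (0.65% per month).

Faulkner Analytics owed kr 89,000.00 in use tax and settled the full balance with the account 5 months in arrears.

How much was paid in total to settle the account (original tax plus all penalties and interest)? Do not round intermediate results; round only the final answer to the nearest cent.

kr 111,955.35

Failure-to-file: 5 × 2.5% × kr 89,000.00 = kr 11,125.00 (under the 30% cap)
Failure-to-pay penalty = 2% × kr 89,000.00 × 5 mo = kr 8,900.00
Interest: kr 89,000.00 × ((1 + 0.0065)^5 − 1) = kr 89,000.00 × 0.0329253… = kr 2,930.3477…
Total = kr 89,000.00 + kr 20,025.0000 + kr 2,930.3477… = kr 111,955.35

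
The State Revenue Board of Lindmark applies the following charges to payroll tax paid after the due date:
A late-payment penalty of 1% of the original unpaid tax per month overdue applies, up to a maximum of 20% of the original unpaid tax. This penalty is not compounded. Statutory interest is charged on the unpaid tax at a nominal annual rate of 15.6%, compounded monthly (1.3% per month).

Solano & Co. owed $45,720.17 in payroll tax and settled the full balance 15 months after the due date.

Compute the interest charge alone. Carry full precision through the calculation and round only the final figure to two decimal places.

$9,774.28

Interest: $45,720.17 × ((1 + 0.013)^15 − 1) = $45,720.17 × 0.2137848… = $9,774.2756…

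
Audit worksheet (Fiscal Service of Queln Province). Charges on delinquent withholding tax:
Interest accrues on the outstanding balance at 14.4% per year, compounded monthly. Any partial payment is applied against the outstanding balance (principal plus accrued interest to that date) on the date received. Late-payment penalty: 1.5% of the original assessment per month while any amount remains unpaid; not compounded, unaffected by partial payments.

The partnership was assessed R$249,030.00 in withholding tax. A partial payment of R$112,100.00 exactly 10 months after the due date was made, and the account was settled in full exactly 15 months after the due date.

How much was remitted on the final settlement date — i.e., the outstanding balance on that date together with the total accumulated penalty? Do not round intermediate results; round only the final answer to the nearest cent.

Monthly rate = 14.4% ÷ 12 = 1.2%
Balance at month 10: R$249,030.0000 × (1 + 0.012)^10 = R$280,580.0534…
After R$112,100.00 payment: R$280,580.0534… − R$112,100.00 = R$168,480.0534…
Balance at month 15: R$168,480.0534… × (1 + 0.012)^5 = R$178,834.3968…
Penalty: 15 × 1.5% × R$249,030.00 = R$56,031.75
Final settlement = outstanding balance + penalty = R$178,834.3968… + R$56,031.75 = R$234,866.15

R$234,866.15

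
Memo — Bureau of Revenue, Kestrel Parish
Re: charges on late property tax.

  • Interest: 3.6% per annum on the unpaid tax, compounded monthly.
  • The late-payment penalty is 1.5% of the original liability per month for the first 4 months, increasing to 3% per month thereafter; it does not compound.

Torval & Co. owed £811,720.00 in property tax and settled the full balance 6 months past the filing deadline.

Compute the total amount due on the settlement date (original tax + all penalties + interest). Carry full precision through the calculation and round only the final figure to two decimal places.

Penalty, months 1–4: 4 × 1.5% × £811,720.00 = £48,703.20
Penalty, months 5–6: 2 × 3% × £811,720.00 = £48,703.20
Interest (3.6%/yr ÷ 12 = 0.3%/month): £811,720.00 × ((1 + 0.003)^6 − 1) = £14,720.9815…
Total = £811,720.00 + £97,406.4000 + £14,720.9815… = £923,847.38

£923,847.38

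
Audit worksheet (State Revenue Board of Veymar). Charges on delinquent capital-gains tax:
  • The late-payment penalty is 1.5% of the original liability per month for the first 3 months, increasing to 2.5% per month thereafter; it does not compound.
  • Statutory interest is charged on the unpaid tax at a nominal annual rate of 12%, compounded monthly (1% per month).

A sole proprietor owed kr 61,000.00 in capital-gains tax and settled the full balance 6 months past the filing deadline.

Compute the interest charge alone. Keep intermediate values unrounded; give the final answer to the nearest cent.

kr 3,752.73

Interest: kr 61,000.00 × ((1 + 0.01)^6 − 1) = kr 61,000.00 × 0.0615202… = kr 3,752.7292…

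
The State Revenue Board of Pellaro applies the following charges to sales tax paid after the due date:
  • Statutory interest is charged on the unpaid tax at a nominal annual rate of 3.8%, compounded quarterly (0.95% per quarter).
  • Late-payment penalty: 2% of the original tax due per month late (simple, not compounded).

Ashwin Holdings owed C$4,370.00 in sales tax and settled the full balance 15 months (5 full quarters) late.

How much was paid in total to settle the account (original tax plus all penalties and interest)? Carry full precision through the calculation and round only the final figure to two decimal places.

C$5,892.56

Late-payment penalty: 15 × 2% × C$4,370.00 = C$1,311.00
Interest: C$4,370.00 × ((1 + 0.0095)^5 − 1) = C$4,370.00 × 0.0484111… = C$211.5566…
Total = C$4,370.00 + C$1,311.0000 + C$211.5566… = C$5,892.56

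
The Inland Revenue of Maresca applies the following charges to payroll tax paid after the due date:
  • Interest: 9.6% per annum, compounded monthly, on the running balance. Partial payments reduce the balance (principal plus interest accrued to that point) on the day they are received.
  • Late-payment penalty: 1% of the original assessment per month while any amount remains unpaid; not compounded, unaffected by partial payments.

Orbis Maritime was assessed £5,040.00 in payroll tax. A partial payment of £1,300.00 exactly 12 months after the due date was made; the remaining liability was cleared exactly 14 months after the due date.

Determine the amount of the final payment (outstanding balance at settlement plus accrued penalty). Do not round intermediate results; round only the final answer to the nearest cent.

£5,019.51

Monthly rate = 9.6% ÷ 12 = 0.8%
Balance at month 12: £5,040.0000 × (1 + 0.008)^12 = £5,545.7070…
After £1,300.00 payment: £5,545.7070… − £1,300.00 = £4,245.7070…
Balance at month 14: £4,245.7070… × (1 + 0.008)^2 = £4,313.9101…
Penalty: 14 × 1% × £5,040.00 = £705.60
Final settlement = outstanding balance + penalty = £4,313.9101… + £705.60 = £5,019.51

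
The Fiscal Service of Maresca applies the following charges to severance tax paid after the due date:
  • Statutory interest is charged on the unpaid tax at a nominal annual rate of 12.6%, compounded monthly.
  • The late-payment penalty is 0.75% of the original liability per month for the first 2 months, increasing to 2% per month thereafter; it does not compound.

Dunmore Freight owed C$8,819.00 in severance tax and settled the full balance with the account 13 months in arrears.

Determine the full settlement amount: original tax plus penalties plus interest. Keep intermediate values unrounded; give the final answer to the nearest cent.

Penalty, months 1–2: 2 × 0.75% × C$8,819.00 = C$132.29…
Penalty, months 3–13: 11 × 2% × C$8,819.00 = C$1,940.18
Interest (12.6%/yr ÷ 12 = 1.05%/month): C$8,819.00 × ((1 + 0.0105)^13 − 1) = C$1,282.6304…
Total = C$8,819.00 + C$2,072.4650 + C$1,282.6304… = C$12,174.10

C$12,174.10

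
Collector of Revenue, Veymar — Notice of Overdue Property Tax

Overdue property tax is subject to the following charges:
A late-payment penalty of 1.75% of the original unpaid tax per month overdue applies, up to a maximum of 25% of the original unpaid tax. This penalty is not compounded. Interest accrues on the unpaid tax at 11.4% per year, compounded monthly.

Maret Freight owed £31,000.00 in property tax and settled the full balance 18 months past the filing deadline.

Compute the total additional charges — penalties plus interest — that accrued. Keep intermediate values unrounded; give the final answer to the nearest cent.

Penalty (uncapped): 18 × 1.75% × £31,000.00 = £9,765.00; cap = 25% × £31,000.00 = £7,750.00 → penalty = £7,750.00
Interest (11.4%/yr ÷ 12 = 0.95%/month): £31,000.00 × ((1 + 0.0095)^18 − 1) = £5,751.5375…
Penalties + interest = £7,750.0000 + £5,751.5375… = £13,501.54

£13,501.54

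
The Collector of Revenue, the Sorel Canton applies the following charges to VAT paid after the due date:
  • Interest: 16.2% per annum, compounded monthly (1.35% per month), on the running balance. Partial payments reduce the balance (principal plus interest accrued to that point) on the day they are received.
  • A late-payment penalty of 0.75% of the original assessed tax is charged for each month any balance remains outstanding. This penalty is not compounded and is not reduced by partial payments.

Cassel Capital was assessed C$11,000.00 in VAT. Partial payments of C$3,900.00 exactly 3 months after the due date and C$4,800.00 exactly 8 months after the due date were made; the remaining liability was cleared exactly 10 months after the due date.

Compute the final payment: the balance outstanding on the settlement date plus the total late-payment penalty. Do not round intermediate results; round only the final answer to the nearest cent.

Balance at month 3: C$11,000.0000 × (1 + 0.0135)^3 = C$11,451.5413…
After C$3,900.00 payment: C$11,451.5413… − C$3,900.00 = C$7,551.5413…
Balance at month 8: C$7,551.5413… × (1 + 0.0135)^5 = C$8,075.2201…
After C$4,800.00 payment: C$8,075.2201… − C$4,800.00 = C$3,275.2201…
Balance at month 10: C$3,275.2201… × (1 + 0.0135)^2 = C$3,364.2479…
Penalty: 10 × 0.75% × C$11,000.00 = C$825.00
Final settlement = outstanding balance + penalty = C$3,364.2479… + C$825.00 = C$4,189.25

C$4,189.25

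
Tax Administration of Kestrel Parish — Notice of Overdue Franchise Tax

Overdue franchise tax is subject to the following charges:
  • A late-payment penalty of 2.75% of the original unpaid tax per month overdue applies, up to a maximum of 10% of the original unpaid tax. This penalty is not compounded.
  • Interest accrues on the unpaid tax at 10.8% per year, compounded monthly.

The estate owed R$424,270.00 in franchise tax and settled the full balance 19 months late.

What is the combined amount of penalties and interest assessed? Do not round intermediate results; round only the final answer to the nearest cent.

Penalty (uncapped): 19 × 2.75% × R$424,270.00 = R$221,681.08…; cap = 10% × R$424,270.00 = R$42,427.00 → penalty = R$42,427.00
Interest (10.8%/yr ÷ 12 = 0.9%/month): R$424,270.00 × ((1 + 0.009)^19 − 1) = R$78,737.5254…
Penalties + interest = R$42,427.0000 + R$78,737.5254… = R$121,164.53

R$121,164.53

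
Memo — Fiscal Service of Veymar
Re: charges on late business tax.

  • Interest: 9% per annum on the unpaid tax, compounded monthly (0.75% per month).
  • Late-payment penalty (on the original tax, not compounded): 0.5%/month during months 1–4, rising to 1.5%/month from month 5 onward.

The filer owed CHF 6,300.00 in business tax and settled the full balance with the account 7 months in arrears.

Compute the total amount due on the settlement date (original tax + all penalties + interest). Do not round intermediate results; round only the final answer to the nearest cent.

Penalty, months 1–4: 4 × 0.5% × CHF 6,300.00 = CHF 126.00
Penalty, months 5–7: 3 × 1.5% × CHF 6,300.00 = CHF 283.50
Interest: CHF 6,300.00 × ((1 + 0.0075)^7 − 1) = CHF 6,300.00 × 0.0536961… = CHF 338.2856…
Total = CHF 6,300.00 + CHF 409.5000 + CHF 338.2856… = CHF 7,047.79

CHF 7,047.79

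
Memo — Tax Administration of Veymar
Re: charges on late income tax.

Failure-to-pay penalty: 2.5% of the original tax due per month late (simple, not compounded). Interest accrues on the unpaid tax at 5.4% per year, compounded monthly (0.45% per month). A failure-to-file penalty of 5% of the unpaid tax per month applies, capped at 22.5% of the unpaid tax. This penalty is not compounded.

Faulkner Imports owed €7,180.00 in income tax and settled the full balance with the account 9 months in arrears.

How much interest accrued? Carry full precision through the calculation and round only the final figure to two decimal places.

Interest: €7,180.00 × ((1 + 0.0045)^9 − 1) = €7,180.00 × 0.0412367… = €296.0796…

€296.08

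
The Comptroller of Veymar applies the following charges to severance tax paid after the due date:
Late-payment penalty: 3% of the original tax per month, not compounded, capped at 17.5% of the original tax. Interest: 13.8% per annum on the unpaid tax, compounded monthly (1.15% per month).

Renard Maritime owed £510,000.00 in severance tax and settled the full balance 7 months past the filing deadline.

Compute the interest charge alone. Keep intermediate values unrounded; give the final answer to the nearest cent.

Interest: £510,000.00 × ((1 + 0.0115)^7 − 1) = £510,000.00 × 0.0833311… = £42,498.8595…

£42,498.86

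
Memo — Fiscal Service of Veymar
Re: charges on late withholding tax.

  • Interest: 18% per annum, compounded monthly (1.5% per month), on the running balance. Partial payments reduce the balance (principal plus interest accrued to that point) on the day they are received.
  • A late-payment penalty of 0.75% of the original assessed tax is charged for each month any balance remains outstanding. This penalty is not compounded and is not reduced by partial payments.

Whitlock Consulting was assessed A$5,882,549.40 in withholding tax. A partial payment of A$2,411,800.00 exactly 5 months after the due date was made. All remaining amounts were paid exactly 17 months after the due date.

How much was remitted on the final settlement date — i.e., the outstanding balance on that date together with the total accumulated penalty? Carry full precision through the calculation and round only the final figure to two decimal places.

A$5,443,276.37

Balance at month 5: A$5,882,549.4000 × (1 + 0.015)^5 = A$6,337,176.3707…
After A$2,411,800.00 payment: A$6,337,176.3707… − A$2,411,800.00 = A$3,925,376.3707…
Balance at month 17: A$3,925,376.3707… × (1 + 0.015)^12 = A$4,693,251.3186…
Penalty: 17 × 0.75% × A$5,882,549.40 = A$750,025.05…
Final settlement = outstanding balance + penalty = A$4,693,251.3186… + A$750,025.05… = A$5,443,276.37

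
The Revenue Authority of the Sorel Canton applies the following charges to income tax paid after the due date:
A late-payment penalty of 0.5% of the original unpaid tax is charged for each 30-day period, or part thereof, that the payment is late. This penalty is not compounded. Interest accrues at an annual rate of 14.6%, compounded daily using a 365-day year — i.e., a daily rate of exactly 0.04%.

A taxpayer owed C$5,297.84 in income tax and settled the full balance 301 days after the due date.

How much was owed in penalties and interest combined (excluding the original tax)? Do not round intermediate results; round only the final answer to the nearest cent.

Penalty periods: ⌈301/30⌉ = 11; penalty = 11 × 0.5% × C$5,297.84 = C$291.38…
Interest: C$5,297.84 × ((1 + 0.0004)^301 − 1) = C$5,297.84 × 0.12792079… = C$677.7039…
Penalties + interest = C$291.3812 + C$677.7039… = C$969.09

C$969.09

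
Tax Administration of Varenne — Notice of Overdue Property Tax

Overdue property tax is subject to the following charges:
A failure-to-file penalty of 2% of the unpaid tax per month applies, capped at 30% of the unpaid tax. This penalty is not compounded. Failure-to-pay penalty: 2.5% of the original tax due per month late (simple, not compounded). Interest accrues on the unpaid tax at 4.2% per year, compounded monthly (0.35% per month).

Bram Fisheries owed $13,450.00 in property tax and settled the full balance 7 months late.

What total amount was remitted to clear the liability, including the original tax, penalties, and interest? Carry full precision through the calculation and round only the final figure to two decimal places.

Failure-to-file: 7 × 2% × $13,450.00 = $1,883.00 (under the 30% cap)
Failure-to-pay penalty = 2.5% × $13,450.00 × 7 mo = $2,353.75
Interest: $13,450.00 × ((1 + 0.0035)^7 − 1) = $13,450.00 × 0.0247588… = $333.0053…
Total = $13,450.00 + $4,236.7500 + $333.0053… = $18,019.76

$18,019.76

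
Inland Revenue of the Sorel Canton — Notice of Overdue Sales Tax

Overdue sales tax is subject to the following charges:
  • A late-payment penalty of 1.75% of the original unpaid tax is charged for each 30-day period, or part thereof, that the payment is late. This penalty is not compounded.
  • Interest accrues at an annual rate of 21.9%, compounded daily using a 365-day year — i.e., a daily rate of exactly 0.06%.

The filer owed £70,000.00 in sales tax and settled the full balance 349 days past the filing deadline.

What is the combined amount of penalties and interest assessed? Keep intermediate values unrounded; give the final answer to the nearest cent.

£31,000.25

Penalty periods: ⌈349/30⌉ = 12; penalty = 12 × 1.75% × £70,000.00 = £14,700.00
Interest: £70,000.00 × ((1 + 0.0006)^349 − 1) = £70,000.00 × 0.23286066… = £16,300.2459…
Penalties + interest = £14,700.0000 + £16,300.2459… = £31,000.25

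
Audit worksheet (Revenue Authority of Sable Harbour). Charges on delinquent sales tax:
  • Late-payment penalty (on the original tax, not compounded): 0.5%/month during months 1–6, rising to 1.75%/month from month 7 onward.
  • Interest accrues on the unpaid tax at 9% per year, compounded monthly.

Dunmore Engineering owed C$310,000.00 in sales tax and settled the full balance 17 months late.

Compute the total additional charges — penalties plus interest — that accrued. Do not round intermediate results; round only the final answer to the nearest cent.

C$110,962.81

Penalty, months 1–6: 6 × 0.5% × C$310,000.00 = C$9,300.00
Penalty, months 7–17: 11 × 1.75% × C$310,000.00 = C$59,675.00
Interest (9%/yr ÷ 12 = 0.75%/month): C$310,000.00 × ((1 + 0.0075)^17 − 1) = C$41,987.8119…
Penalties + interest = C$68,975.0000 + C$41,987.8119… = C$110,962.81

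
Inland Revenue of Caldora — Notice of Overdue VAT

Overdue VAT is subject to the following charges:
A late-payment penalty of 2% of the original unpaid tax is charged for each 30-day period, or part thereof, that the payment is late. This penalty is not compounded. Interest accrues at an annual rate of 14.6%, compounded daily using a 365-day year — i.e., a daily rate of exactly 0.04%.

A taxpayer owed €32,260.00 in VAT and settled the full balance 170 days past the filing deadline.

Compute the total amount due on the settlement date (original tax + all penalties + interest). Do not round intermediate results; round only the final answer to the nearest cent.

€38,400.72

Penalty periods: ⌈170/30⌉ = 6; penalty = 6 × 2% × €32,260.00 = €3,871.20
Interest: €32,260.00 × ((1 + 0.0004)^170 − 1) = €32,260.00 × 0.07035076… = €2,269.5154…
Total = €32,260.00 + €3,871.2000 + €2,269.5154… = €38,400.72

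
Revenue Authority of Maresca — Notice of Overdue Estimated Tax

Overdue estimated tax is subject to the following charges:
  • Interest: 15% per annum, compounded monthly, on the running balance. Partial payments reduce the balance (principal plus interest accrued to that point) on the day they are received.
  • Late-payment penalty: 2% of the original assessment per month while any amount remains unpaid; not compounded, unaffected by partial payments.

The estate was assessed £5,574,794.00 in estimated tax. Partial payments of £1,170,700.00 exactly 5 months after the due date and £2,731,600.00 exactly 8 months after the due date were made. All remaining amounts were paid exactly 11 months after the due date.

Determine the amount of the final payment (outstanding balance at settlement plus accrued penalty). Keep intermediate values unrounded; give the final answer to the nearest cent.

£3,520,920.25

Monthly rate = 15% ÷ 12 = 1.25%
Balance at month 5: £5,574,794.0000 × (1 + 0.0125)^5 = £5,932,038.8055…
After £1,170,700.00 payment: £5,932,038.8055… − £1,170,700.00 = £4,761,338.8055…
Balance at month 8: £4,761,338.8055… × (1 + 0.0125)^3 = £4,942,130.1878…
After £2,731,600.00 payment: £4,942,130.1878… − £2,731,600.00 = £2,210,530.1878…
Balance at month 11: £2,210,530.1878… × (1 + 0.0125)^3 = £2,294,465.5733…
Penalty: 11 × 2% × £5,574,794.00 = £1,226,454.68
Final settlement = outstanding balance + penalty = £2,294,465.5733… + £1,226,454.68 = £3,520,920.25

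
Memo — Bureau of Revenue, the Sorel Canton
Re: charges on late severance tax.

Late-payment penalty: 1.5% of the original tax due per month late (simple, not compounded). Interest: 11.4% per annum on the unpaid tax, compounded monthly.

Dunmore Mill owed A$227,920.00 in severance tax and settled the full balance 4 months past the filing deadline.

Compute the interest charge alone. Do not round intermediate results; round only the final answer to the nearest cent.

A$8,785.16

Interest (11.4%/yr ÷ 12 = 0.95%/month): A$227,920.00 × ((1 + 0.0095)^4 − 1) = A$8,785.1622…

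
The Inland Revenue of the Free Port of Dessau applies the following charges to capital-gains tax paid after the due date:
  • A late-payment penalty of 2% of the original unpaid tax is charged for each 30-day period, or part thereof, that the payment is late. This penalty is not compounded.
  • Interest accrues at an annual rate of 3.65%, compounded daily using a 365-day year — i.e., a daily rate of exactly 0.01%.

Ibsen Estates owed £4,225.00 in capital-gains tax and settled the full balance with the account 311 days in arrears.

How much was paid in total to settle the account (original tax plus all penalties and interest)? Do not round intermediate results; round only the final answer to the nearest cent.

£5,287.96

Penalty periods: ⌈311/30⌉ = 11; penalty = 11 × 2% × £4,225.00 = £929.50
Interest: £4,225.00 × ((1 + 0.0001)^311 − 1) = £4,225.00 × 0.03158705… = £133.4553…
Total = £4,225.00 + £929.5000 + £133.4553… = £5,287.96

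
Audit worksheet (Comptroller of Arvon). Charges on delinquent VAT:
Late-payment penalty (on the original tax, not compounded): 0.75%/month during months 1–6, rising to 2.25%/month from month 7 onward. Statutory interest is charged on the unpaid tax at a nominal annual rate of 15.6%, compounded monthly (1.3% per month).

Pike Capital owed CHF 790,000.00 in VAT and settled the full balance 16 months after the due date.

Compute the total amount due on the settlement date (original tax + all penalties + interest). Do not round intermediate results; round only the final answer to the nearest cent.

Penalty, months 1–6: 6 × 0.75% × CHF 790,000.00 = CHF 35,550.00
Penalty, months 7–16: 10 × 2.25% × CHF 790,000.00 = CHF 177,750.00
Interest: CHF 790,000.00 × ((1 + 0.013)^16 − 1) = CHF 790,000.00 × 0.2295640… = CHF 181,355.5301…
Total = CHF 790,000.00 + CHF 213,300.0000 + CHF 181,355.5301… = CHF 1,184,655.53

CHF 1,184,655.53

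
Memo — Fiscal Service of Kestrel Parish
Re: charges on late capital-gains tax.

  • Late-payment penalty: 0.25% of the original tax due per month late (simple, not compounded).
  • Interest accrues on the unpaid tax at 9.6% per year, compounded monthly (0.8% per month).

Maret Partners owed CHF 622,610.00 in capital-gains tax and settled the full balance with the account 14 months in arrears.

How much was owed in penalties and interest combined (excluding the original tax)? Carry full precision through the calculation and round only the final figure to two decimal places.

Late-payment penalty: 14 × 0.25% × CHF 622,610.00 = CHF 21,791.35
Interest: CHF 622,610.00 × ((1 + 0.008)^14 − 1) = CHF 622,610.00 × 0.1180145… = CHF 73,477.0293…
Penalties + interest = CHF 21,791.3500 + CHF 73,477.0293… = CHF 95,268.38

CHF 95,268.38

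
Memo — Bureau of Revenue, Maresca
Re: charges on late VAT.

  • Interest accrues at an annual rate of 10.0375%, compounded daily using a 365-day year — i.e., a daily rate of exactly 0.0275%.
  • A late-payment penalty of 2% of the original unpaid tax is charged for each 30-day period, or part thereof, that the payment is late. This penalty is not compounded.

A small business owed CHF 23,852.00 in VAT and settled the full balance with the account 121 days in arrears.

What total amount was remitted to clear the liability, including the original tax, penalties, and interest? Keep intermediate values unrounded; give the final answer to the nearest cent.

CHF 27,044.11

Penalty periods: ⌈121/30⌉ = 5; penalty = 5 × 2% × CHF 23,852.00 = CHF 2,385.20
Interest: CHF 23,852.00 × ((1 + 0.000275)^121 − 1) = CHF 23,852.00 × 0.03383008… = CHF 806.9150…
Total = CHF 23,852.00 + CHF 2,385.2000 + CHF 806.9150… = CHF 27,044.11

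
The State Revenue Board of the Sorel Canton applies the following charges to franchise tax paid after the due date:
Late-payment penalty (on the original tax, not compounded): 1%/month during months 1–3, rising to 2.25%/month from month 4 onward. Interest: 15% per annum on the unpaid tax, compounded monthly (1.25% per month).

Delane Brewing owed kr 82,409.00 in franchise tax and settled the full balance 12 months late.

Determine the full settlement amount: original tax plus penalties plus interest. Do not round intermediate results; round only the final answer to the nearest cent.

kr 114,816.71

Penalty, months 1–3: 3 × 1% × kr 82,409.00 = kr 2,472.27
Penalty, months 4–12: 9 × 2.25% × kr 82,409.00 = kr 16,687.82…
Interest: kr 82,409.00 × ((1 + 0.0125)^12 − 1) = kr 82,409.00 × 0.1607545… = kr 13,247.6191…
Total = kr 82,409.00 + kr 19,160.0925 + kr 13,247.6191… = kr 114,816.71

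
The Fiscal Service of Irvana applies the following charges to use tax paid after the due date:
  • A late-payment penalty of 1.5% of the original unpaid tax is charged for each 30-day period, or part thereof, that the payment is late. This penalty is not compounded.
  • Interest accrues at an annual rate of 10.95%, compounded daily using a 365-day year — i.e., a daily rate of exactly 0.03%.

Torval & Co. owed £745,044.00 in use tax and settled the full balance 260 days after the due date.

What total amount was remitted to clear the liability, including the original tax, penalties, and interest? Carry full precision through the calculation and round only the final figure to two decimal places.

Penalty periods: ⌈260/30⌉ = 9; penalty = 9 × 1.5% × £745,044.00 = £100,580.94
Interest: £745,044.00 × ((1 + 0.0003)^260 − 1) = £745,044.00 × 0.08111001… = £60,430.5279…
Total = £745,044.00 + £100,580.9400 + £60,430.5279… = £906,055.47

£906,055.47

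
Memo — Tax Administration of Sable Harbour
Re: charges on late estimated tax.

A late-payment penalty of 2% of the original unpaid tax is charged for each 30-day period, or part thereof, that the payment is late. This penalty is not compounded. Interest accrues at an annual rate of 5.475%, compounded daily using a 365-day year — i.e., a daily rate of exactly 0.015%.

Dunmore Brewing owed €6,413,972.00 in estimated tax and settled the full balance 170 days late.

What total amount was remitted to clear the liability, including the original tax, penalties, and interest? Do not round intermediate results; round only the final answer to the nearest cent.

€7,349,295.53

Penalty periods: ⌈170/30⌉ = 6; penalty = 6 × 2% × €6,413,972.00 = €769,676.64
Interest: €6,413,972.00 × ((1 + 0.00015)^170 − 1) = €6,413,972.00 × 0.02582594… = €165,646.8854…
Total = €6,413,972.00 + €769,676.6400 + €165,646.8854… = €7,349,295.53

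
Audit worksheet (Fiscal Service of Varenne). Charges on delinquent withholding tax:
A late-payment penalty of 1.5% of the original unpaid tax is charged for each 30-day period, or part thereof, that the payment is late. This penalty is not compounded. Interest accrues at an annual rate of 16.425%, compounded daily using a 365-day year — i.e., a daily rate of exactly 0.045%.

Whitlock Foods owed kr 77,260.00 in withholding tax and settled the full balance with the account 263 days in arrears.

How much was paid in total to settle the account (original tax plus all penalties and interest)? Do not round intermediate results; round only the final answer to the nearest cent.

kr 97,394.58

Penalty periods: ⌈263/30⌉ = 9; penalty = 9 × 1.5% × kr 77,260.00 = kr 10,430.10
Interest: kr 77,260.00 × ((1 + 0.00045)^263 − 1) = kr 77,260.00 × 0.12560805… = kr 9,704.4780…
Total = kr 77,260.00 + kr 10,430.1000 + kr 9,704.4780… = kr 97,394.58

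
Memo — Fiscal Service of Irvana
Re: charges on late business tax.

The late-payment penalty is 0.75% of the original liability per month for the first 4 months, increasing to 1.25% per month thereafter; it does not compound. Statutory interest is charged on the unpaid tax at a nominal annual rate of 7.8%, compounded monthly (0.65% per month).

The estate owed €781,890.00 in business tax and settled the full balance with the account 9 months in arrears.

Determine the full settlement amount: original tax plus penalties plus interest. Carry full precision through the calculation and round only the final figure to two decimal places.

Penalty, months 1–4: 4 × 0.75% × €781,890.00 = €23,456.70
Penalty, months 5–9: 5 × 1.25% × €781,890.00 = €48,868.13…
Interest: €781,890.00 × ((1 + 0.0065)^9 − 1) = €781,890.00 × 0.0600443… = €46,948.0337…
Total = €781,890.00 + €72,324.8250 + €46,948.0337… = €901,162.86

€901,162.86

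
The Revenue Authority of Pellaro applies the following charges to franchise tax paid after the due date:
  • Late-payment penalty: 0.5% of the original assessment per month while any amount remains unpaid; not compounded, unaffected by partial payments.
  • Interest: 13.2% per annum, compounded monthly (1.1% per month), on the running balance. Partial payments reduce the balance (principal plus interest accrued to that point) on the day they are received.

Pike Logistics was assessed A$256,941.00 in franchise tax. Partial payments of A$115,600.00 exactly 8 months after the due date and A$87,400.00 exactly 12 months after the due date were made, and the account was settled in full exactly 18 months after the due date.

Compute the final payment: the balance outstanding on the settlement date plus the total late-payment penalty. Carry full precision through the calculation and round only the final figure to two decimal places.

Balance at month 8: A$256,941.0000 × (1 + 0.011)^8 = A$280,441.7411…
After A$115,600.00 payment: A$280,441.7411… − A$115,600.00 = A$164,841.7411…
Balance at month 12: A$164,841.7411… × (1 + 0.011)^4 = A$172,215.3329…
After A$87,400.00 payment: A$172,215.3329… − A$87,400.00 = A$84,815.3329…
Balance at month 18: A$84,815.3329… × (1 + 0.011)^6 = A$90,569.3612…
Penalty: 18 × 0.5% × A$256,941.00 = A$23,124.69
Final settlement = outstanding balance + penalty = A$90,569.3612… + A$23,124.69 = A$113,694.05

A$113,694.05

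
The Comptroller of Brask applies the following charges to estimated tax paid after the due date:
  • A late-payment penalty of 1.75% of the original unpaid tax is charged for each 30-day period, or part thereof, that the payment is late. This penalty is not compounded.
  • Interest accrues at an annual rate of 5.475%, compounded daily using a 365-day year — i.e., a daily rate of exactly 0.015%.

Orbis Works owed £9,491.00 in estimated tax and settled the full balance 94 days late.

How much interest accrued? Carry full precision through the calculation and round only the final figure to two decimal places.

£134.76

Interest: £9,491.00 × ((1 + 0.00015)^94 − 1) = £9,491.00 × 0.01419880… = £134.7608…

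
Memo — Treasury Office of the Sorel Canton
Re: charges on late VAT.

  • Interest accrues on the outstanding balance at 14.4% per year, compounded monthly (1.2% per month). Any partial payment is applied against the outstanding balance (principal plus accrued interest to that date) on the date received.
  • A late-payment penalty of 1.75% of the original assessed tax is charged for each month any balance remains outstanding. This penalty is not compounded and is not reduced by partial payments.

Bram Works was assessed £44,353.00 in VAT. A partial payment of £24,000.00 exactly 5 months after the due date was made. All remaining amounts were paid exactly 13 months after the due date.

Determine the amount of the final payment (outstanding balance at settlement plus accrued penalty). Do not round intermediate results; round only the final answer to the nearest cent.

Balance at month 5: £44,353.0000 × (1 + 0.012)^5 = £47,078.8193…
After £24,000.00 payment: £47,078.8193… − £24,000.00 = £23,078.8193…
Balance at month 13: £23,078.8193… × (1 + 0.012)^8 = £25,389.7069…
Penalty: 13 × 1.75% × £44,353.00 = £10,090.31…
Final settlement = outstanding balance + penalty = £25,389.7069… + £10,090.31… = £35,480.01

£35,480.01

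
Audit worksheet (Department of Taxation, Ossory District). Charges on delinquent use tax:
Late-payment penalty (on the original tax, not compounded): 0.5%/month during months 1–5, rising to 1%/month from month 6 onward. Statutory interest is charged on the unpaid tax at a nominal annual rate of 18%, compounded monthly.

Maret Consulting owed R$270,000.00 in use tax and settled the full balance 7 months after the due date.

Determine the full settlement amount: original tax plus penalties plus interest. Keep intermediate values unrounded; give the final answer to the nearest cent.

Penalty, months 1–5: 5 × 0.5% × R$270,000.00 = R$6,750.00
Penalty, months 6–7: 2 × 1% × R$270,000.00 = R$5,400.00
Interest (18%/yr ÷ 12 = 1.5%/month): R$270,000.00 × ((1 + 0.015)^7 − 1) = R$29,658.1265…
Total = R$270,000.00 + R$12,150.0000 + R$29,658.1265… = R$311,808.13

R$311,808.13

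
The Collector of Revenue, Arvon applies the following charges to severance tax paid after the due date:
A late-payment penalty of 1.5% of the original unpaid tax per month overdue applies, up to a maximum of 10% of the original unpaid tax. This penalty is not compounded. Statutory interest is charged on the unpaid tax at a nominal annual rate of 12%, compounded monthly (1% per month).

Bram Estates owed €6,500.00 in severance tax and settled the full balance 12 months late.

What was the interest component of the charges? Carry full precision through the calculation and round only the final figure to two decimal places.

Interest: €6,500.00 × ((1 + 0.01)^12 − 1) = €6,500.00 × 0.1268250… = €824.3627…

€824.36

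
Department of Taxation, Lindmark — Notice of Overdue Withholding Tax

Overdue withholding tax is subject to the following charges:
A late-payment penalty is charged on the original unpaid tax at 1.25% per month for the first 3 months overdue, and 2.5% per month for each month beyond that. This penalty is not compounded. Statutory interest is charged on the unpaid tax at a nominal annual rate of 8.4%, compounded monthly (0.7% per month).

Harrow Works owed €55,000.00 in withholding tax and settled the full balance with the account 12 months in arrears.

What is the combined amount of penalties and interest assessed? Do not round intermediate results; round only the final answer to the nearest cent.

Penalty, months 1–3: 3 × 1.25% × €55,000.00 = €2,062.50
Penalty, months 4–12: 9 × 2.5% × €55,000.00 = €12,375.00
Interest: €55,000.00 × ((1 + 0.007)^12 − 1) = €55,000.00 × 0.0873107… = €4,802.0864…
Penalties + interest = €14,437.5000 + €4,802.0864… = €19,239.59

€19,239.59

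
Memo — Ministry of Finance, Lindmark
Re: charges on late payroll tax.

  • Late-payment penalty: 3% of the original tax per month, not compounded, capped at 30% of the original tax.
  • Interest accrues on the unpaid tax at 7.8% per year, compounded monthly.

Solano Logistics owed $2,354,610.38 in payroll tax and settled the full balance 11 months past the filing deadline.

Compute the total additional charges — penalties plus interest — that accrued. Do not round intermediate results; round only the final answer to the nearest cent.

$880,317.38

Penalty (uncapped): 11 × 3% × $2,354,610.38 = $777,021.43…; cap = 30% × $2,354,610.38 = $706,383.11… → penalty = $706,383.11…
Interest (7.8%/yr ÷ 12 = 0.65%/month): $2,354,610.38 × ((1 + 0.0065)^11 − 1) = $173,934.2625…
Penalties + interest = $706,383.1140 + $173,934.2625… = $880,317.38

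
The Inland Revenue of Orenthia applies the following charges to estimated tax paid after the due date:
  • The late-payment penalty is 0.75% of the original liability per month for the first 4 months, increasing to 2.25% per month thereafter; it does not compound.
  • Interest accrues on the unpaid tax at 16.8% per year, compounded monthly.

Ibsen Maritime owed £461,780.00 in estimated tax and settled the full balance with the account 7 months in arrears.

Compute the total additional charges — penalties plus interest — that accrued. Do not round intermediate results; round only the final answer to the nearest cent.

Penalty, months 1–4: 4 × 0.75% × £461,780.00 = £13,853.40
Penalty, months 5–7: 3 × 2.25% × £461,780.00 = £31,170.15
Interest (16.8%/yr ÷ 12 = 1.4%/month): £461,780.00 × ((1 + 0.014)^7 − 1) = £47,200.1020…
Penalties + interest = £45,023.5500 + £47,200.1020… = £92,223.65

£92,223.65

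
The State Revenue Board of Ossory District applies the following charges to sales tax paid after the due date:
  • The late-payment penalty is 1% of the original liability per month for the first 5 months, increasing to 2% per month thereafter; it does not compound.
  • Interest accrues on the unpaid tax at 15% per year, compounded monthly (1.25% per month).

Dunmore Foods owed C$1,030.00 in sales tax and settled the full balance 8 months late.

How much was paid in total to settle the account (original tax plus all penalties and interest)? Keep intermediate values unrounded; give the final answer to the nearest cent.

Penalty, months 1–5: 5 × 1% × C$1,030.00 = C$51.50
Penalty, months 6–8: 3 × 2% × C$1,030.00 = C$61.80
Interest: C$1,030.00 × ((1 + 0.0125)^8 − 1) = C$1,030.00 × 0.1044861… = C$107.6207…
Total = C$1,030.00 + C$113.3000 + C$107.6207… = C$1,250.92

C$1,250.92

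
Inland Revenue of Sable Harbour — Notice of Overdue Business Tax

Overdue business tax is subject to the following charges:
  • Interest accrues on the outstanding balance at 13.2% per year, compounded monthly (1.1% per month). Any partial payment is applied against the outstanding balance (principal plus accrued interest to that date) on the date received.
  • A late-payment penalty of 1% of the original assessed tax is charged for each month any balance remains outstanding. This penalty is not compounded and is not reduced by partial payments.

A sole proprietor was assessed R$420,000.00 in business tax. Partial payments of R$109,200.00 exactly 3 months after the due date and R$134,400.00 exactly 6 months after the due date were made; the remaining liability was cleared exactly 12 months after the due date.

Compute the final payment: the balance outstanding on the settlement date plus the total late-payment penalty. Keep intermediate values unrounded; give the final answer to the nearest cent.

R$265,303.37

Balance at month 3: R$420,000.0000 × (1 + 0.011)^3 = R$434,013.0190…
After R$109,200.00 payment: R$434,013.0190… − R$109,200.00 = R$324,813.0190…
Balance at month 6: R$324,813.0190… × (1 + 0.011)^3 = R$335,650.1881…
After R$134,400.00 payment: R$335,650.1881… − R$134,400.00 = R$201,250.1881…
Balance at month 12: R$201,250.1881… × (1 + 0.011)^6 = R$214,903.3713…
Penalty: 12 × 1% × R$420,000.00 = R$50,400.00
Final settlement = outstanding balance + penalty = R$214,903.3713… + R$50,400.00 = R$265,303.37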